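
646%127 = 11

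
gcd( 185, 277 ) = 1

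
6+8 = 14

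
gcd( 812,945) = 7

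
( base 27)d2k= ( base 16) 254f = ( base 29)BAA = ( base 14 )36A3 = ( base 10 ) 9551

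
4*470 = 1880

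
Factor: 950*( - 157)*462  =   - 68907300 = - 2^2*3^1*5^2 * 7^1* 11^1*19^1*157^1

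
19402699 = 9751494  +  9651205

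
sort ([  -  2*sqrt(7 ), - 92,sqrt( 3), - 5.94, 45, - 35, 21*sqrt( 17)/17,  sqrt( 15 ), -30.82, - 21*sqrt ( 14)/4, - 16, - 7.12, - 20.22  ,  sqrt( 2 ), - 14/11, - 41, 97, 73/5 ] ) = [ - 92,-41,-35,-30.82, - 20.22, - 21*sqrt(14) /4, - 16,  -  7.12,  -  5.94, - 2*sqrt( 7 ), - 14/11, sqrt ( 2 ), sqrt(3),sqrt( 15),21*sqrt(17 ) /17, 73/5, 45, 97] 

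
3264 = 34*96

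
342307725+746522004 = 1088829729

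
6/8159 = 6/8159=0.00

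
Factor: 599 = 599^1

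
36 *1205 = 43380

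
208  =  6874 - 6666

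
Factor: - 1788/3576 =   -  2^( -1) = - 1/2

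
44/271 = 44/271 = 0.16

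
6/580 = 3/290 = 0.01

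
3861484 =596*6479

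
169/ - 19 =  - 9 + 2/19 = -  8.89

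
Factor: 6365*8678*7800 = 2^4*3^1*5^3 *13^1 * 19^1*67^1*4339^1 = 430836666000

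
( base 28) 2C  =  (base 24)2K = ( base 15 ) 48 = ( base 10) 68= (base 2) 1000100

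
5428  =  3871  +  1557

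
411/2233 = 411/2233=0.18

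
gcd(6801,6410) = 1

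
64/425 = 64/425 = 0.15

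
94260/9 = 31420/3=10473.33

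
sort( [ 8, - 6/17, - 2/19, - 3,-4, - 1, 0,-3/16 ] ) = [ - 4,-3, - 1, - 6/17, - 3/16, - 2/19,0,8 ] 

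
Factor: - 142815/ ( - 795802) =2^(-1 )*3^1*5^1*7^(-1)*9521^1 *56843^( - 1 ) 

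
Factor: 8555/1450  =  2^( - 1 ) * 5^ ( - 1)*59^1 = 59/10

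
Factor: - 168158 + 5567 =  - 3^1*11^1*13^1 * 379^1 = -  162591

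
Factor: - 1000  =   - 2^3*5^3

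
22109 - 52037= - 29928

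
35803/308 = 35803/308 = 116.24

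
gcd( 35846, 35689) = 1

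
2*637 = 1274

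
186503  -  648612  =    -  462109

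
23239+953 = 24192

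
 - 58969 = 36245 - 95214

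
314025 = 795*395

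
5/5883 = 5/5883 = 0.00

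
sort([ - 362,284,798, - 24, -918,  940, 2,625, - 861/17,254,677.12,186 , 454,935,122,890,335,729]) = [-918, - 362,-861/17, - 24,2,122,186, 254, 284,335, 454 , 625, 677.12,729, 798,890,935,940]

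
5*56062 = 280310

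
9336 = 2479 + 6857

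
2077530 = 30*69251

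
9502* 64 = 608128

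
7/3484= 7/3484= 0.00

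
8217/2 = 8217/2 =4108.50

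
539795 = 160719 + 379076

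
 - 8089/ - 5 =1617+4/5 = 1617.80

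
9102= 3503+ 5599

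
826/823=826/823 = 1.00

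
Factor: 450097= 659^1*683^1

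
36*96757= 3483252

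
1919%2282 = 1919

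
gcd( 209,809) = 1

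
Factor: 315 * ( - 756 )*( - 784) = 186701760 = 2^6 * 3^5 * 5^1 * 7^4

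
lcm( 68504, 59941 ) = 479528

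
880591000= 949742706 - 69151706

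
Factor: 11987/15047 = 41^( - 1)*367^ ( - 1 )*11987^1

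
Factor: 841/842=2^(-1 )*29^2*421^(-1 ) 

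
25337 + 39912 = 65249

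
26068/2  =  13034  =  13034.00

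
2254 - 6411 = -4157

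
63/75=21/25 =0.84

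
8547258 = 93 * 91906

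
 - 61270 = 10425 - 71695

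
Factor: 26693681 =7^2*89^1*6121^1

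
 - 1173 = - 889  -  284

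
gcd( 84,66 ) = 6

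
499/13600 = 499/13600 = 0.04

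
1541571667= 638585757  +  902985910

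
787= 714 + 73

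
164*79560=13047840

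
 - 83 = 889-972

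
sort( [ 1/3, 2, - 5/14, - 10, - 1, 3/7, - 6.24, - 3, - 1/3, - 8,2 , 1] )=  [ - 10, - 8, - 6.24,-3 ,-1, - 5/14,-1/3, 1/3, 3/7, 1,2, 2]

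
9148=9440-292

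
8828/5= 1765 +3/5 = 1765.60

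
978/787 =1 + 191/787 = 1.24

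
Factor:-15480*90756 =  - 1404902880=- 2^5*3^4*5^1*43^1*2521^1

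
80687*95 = 7665265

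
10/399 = 10/399 = 0.03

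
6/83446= 3/41723 = 0.00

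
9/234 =1/26= 0.04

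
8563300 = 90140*95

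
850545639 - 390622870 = 459922769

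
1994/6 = 332+1/3 = 332.33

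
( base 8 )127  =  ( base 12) 73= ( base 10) 87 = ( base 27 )36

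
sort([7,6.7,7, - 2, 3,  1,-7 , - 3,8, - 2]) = [-7, - 3, - 2, - 2, 1, 3,6.7,7, 7,8] 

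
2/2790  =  1/1395 = 0.00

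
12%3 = 0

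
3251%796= 67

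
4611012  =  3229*1428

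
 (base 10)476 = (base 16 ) 1DC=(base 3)122122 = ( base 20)13G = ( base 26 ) I8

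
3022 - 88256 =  - 85234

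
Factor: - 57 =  - 3^1 * 19^1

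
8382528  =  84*99792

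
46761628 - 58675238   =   - 11913610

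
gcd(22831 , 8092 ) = 289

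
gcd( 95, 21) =1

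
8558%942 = 80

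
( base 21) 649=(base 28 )3dn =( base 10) 2739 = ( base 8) 5263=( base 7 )10662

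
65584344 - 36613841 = 28970503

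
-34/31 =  - 34/31 =-1.10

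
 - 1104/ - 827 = 1104/827 = 1.33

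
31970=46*695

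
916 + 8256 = 9172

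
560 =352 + 208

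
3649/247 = 3649/247 = 14.77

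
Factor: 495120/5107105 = 99024/1021421 = 2^4 * 3^1*19^( - 1)*2063^1 * 53759^( - 1) 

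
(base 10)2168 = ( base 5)32133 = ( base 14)b0c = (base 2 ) 100001111000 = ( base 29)2GM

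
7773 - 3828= 3945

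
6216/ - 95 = - 6216/95 = - 65.43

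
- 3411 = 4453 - 7864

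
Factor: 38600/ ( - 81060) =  - 10/21 = - 2^1*3^( - 1)*5^1*7^( - 1)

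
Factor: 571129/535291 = 13^1*103^(-1 )*5197^( - 1)*43933^1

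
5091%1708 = 1675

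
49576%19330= 10916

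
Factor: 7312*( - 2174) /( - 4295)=2^5*  5^(  -  1 )*457^1*859^( -1)*1087^1 = 15896288/4295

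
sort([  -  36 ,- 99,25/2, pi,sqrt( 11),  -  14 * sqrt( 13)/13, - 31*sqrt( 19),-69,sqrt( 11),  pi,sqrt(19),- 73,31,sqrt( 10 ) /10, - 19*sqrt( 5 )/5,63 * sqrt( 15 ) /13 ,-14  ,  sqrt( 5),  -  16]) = [ - 31*sqrt (19), - 99,  -  73, -69, - 36, - 16,  -  14, - 19*sqrt( 5 ) /5, - 14*sqrt ( 13)/13,sqrt( 10)/10,sqrt ( 5), pi,pi,sqrt( 11),sqrt( 11), sqrt(19 ), 25/2,63 * sqrt (15)/13,31] 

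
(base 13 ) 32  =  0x29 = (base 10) 41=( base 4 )221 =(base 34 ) 17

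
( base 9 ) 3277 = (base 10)2419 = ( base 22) 4ll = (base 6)15111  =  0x973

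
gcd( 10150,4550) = 350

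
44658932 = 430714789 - 386055857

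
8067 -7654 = 413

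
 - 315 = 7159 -7474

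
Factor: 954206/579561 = 2^1 *3^( - 1) * 11^2*61^( - 1) *3167^ ( - 1)*3943^1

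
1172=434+738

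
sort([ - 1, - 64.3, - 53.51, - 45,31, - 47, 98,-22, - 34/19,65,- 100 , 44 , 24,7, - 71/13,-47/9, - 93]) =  [ - 100,  -  93, - 64.3, - 53.51, - 47,- 45,-22, - 71/13, - 47/9, - 34/19, - 1 , 7,24,  31, 44,65, 98]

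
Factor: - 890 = -2^1*5^1 *89^1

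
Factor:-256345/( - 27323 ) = 835/89 =5^1*89^( - 1)* 167^1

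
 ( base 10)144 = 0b10010000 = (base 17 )88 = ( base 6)400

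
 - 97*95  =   - 9215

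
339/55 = 6 + 9/55 = 6.16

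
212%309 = 212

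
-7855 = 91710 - 99565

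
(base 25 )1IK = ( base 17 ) 3D7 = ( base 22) 25H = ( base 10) 1095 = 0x447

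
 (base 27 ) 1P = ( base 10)52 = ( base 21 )2A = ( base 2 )110100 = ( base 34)1i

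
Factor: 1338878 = 2^1* 239^1*2801^1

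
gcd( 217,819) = 7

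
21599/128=168+95/128 = 168.74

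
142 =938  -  796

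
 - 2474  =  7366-9840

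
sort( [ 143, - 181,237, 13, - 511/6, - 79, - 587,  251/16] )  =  [ - 587, - 181, - 511/6, - 79,  13, 251/16,143, 237]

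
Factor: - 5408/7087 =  - 2^5*13^2*19^ ( - 1) * 373^( - 1 )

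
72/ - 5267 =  - 72/5267 = -0.01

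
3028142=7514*403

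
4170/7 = 4170/7 = 595.71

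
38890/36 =19445/18= 1080.28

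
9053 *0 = 0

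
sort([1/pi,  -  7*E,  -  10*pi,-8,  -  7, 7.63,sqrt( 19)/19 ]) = [ - 10 *pi,  -  7*E, - 8, - 7 , sqrt ( 19)/19,1/pi, 7.63]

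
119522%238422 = 119522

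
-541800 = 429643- 971443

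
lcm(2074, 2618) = 159698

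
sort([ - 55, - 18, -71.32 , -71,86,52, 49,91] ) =[-71.32, - 71, - 55, - 18,49, 52,86, 91]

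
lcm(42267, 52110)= 3804030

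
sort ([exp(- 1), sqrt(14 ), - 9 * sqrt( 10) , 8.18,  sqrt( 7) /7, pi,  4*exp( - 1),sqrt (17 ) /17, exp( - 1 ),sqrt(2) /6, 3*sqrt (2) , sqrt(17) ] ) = [ - 9*sqrt(10), sqrt (2) /6, sqrt(17 ) /17, exp(-1),  exp ( - 1),sqrt(7)/7, 4*exp( -1),  pi,sqrt(14),sqrt( 17 ),  3*sqrt(2), 8.18]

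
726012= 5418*134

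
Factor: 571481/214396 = 2^( - 2)*7^( - 1)* 13^ ( - 1 )*19^(  -  1 )  *23^1*31^( - 1)*24847^1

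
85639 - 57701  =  27938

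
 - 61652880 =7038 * ( - 8760)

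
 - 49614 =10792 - 60406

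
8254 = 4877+3377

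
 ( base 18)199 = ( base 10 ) 495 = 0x1EF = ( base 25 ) JK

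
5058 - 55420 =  -50362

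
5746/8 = 2873/4 =718.25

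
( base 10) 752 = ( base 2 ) 1011110000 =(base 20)1HC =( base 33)mq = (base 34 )M4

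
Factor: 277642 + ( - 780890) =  - 503248 = - 2^4 * 71^1*443^1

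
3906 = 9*434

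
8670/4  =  4335/2 = 2167.50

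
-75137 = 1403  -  76540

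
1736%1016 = 720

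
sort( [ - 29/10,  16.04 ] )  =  [-29/10,  16.04]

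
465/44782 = 465/44782=0.01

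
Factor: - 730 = -2^1*5^1*73^1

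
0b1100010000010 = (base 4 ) 1202002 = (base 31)6gc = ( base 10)6274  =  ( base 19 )h74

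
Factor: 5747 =7^1*821^1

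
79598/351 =226 + 272/351 = 226.77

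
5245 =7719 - 2474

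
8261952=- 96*( - 86062)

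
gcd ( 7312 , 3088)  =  16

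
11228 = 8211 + 3017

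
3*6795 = 20385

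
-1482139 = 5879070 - 7361209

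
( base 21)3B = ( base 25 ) 2O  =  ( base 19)3h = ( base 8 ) 112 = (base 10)74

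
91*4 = 364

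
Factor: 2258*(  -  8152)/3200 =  - 2^(  -  3 )*5^( - 2)*1019^1*1129^1 = - 1150451/200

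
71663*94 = 6736322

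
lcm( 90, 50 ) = 450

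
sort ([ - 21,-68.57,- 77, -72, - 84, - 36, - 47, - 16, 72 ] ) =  [ - 84, - 77, - 72, - 68.57, - 47, - 36,-21, - 16, 72]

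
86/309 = 86/309 = 0.28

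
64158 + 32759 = 96917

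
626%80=66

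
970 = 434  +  536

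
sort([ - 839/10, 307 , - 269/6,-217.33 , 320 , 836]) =[-217.33, - 839/10, - 269/6, 307, 320,836] 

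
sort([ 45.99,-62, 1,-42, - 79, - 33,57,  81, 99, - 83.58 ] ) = [ - 83.58, - 79, - 62, - 42, - 33,1,  45.99,57,81, 99] 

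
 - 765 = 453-1218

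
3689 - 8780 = -5091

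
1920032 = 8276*232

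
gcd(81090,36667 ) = 1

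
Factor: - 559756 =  - 2^2 * 139939^1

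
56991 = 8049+48942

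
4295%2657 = 1638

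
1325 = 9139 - 7814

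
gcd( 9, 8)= 1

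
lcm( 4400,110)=4400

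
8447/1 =8447 = 8447.00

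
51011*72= 3672792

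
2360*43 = 101480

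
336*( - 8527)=  -  2865072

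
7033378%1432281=1304254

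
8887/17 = 8887/17 = 522.76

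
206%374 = 206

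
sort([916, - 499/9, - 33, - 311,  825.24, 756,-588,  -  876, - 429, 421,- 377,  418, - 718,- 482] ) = [ -876, - 718,  -  588, - 482, - 429, - 377,-311,  -  499/9, - 33,418, 421, 756, 825.24,916]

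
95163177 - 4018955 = 91144222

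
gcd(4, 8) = 4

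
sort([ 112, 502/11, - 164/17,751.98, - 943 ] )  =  [ - 943, - 164/17, 502/11,112, 751.98 ] 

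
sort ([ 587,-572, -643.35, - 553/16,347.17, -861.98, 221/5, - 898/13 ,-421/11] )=[ - 861.98, - 643.35, - 572, - 898/13, - 421/11, - 553/16, 221/5,347.17, 587] 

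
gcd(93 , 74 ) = 1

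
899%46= 25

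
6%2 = 0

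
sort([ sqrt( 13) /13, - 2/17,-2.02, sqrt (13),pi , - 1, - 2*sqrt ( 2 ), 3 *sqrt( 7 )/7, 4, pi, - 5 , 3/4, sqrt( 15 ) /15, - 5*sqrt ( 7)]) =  [ - 5*sqrt( 7 ), - 5,-2* sqrt ( 2 ), - 2.02 , - 1 , - 2/17, sqrt( 15 )/15,sqrt(13)/13,3/4, 3*sqrt(7 ) /7,pi,pi, sqrt( 13), 4] 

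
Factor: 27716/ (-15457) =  - 2^2*13^1 * 29^ (-1) = - 52/29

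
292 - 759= - 467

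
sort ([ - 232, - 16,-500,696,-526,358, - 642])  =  [ - 642, - 526, - 500, - 232,  -  16,358, 696]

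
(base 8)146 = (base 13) 7b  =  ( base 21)4i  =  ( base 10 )102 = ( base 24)46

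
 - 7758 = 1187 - 8945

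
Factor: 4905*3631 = 3^2*5^1*109^1*3631^1=   17810055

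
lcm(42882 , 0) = 0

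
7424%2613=2198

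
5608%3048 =2560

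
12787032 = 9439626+3347406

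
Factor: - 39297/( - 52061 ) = 3^1*79^(  -  1)*659^( - 1)*13099^1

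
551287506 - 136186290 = 415101216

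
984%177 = 99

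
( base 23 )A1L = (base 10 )5334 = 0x14D6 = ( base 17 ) 117D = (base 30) 5ro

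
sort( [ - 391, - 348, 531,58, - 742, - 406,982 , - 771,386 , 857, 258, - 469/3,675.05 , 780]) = [  -  771, - 742, - 406, - 391, - 348, - 469/3,58, 258, 386, 531, 675.05,780, 857 , 982] 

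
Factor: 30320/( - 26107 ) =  - 2^4*5^1*379^1*26107^( -1 ) 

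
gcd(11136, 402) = 6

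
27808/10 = 13904/5 =2780.80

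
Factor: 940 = 2^2*5^1 * 47^1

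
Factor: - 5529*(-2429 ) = 3^1*7^1*19^1 * 97^1  *347^1 = 13429941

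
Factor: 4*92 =2^4*23^1 = 368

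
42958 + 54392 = 97350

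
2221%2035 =186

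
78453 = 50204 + 28249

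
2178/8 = 1089/4 =272.25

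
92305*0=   0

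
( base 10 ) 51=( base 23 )25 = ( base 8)63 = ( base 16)33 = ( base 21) 29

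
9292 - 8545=747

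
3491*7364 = 25707724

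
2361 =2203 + 158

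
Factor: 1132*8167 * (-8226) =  - 2^3*3^2 *283^1*457^1 * 8167^1 = -76049731944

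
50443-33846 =16597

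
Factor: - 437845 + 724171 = 2^1*3^2*15907^1  =  286326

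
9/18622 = 9/18622 = 0.00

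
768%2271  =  768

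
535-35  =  500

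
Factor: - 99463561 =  - 99463561^1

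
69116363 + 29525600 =98641963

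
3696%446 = 128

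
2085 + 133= 2218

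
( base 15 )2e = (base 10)44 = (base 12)38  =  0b101100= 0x2C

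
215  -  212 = 3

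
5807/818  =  7 + 81/818 = 7.10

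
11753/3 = 11753/3= 3917.67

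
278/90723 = 278/90723 = 0.00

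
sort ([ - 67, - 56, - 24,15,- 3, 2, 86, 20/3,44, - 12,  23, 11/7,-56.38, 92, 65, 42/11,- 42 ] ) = [ - 67, - 56.38, -56, - 42,-24, - 12, - 3, 11/7, 2 , 42/11, 20/3,15,23, 44,65, 86 , 92]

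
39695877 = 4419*8983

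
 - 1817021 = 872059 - 2689080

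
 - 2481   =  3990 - 6471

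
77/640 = 77/640 = 0.12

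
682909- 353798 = 329111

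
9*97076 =873684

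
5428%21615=5428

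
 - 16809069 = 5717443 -22526512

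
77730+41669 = 119399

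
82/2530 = 41/1265 = 0.03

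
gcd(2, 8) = 2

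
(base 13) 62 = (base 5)310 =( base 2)1010000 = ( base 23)3B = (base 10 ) 80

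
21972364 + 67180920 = 89153284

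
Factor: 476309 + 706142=1182451  =  1182451^1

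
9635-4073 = 5562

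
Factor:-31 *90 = - 2^1*3^2 *5^1*31^1 = -2790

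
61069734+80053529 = 141123263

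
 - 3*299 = -897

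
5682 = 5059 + 623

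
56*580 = 32480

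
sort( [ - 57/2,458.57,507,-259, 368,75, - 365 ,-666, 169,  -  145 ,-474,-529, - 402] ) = [ - 666,  -  529,-474,  -  402, - 365 , - 259,-145,-57/2,75, 169, 368, 458.57, 507] 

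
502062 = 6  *83677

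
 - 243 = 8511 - 8754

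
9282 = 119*78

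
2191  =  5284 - 3093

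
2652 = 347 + 2305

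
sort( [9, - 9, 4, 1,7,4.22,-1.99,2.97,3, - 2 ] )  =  [-9,-2,-1.99,1,2.97, 3,4,4.22,7,9 ]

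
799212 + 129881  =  929093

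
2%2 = 0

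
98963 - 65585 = 33378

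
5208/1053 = 1736/351 = 4.95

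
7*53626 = 375382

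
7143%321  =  81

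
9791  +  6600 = 16391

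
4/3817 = 4/3817 = 0.00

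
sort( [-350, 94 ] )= [-350 , 94]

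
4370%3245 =1125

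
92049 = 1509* 61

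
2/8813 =2/8813 = 0.00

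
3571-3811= - 240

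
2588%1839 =749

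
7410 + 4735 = 12145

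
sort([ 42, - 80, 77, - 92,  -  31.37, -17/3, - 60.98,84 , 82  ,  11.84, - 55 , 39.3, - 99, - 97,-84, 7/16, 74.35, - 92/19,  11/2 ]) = [ -99,- 97, - 92,-84, -80, - 60.98,  -  55, - 31.37,-17/3,-92/19, 7/16, 11/2, 11.84, 39.3,42, 74.35, 77,82, 84 ] 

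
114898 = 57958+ 56940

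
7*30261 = 211827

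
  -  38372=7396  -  45768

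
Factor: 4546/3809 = 2^1 * 13^( - 1)*293^( - 1 ) * 2273^1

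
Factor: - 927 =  - 3^2*103^1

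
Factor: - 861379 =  - 181^1*4759^1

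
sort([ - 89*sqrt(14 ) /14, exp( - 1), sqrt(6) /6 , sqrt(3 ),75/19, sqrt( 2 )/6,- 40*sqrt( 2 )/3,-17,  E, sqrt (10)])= [  -  89 * sqrt(14)/14,-40 * sqrt(2)/3 , - 17,sqrt( 2) /6, exp( - 1 ), sqrt(6 )/6, sqrt(3 ), E, sqrt(10) , 75/19] 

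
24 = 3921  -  3897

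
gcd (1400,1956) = 4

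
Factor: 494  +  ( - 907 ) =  - 7^1*59^1 = -413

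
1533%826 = 707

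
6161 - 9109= - 2948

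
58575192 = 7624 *7683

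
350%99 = 53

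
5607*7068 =39630276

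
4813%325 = 263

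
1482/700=741/350=2.12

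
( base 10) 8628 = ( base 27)BMF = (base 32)8DK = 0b10000110110100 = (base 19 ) 14H2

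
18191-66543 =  - 48352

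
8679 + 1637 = 10316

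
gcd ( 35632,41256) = 8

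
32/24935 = 32/24935 = 0.00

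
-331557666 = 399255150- 730812816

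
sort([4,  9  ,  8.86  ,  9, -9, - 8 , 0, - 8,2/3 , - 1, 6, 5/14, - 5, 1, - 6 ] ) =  [ - 9,  -  8, - 8,- 6, - 5, - 1, 0,5/14, 2/3, 1,4 , 6, 8.86, 9,9]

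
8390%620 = 330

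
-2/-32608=1/16304  =  0.00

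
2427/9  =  269+2/3 = 269.67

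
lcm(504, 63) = 504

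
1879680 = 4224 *445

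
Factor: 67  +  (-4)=63 = 3^2*7^1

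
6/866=3/433 = 0.01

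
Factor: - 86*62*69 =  - 2^2* 3^1 * 23^1*31^1*43^1 =-367908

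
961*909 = 873549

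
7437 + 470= 7907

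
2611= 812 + 1799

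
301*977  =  294077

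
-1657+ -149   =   - 1806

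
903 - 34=869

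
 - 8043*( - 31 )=249333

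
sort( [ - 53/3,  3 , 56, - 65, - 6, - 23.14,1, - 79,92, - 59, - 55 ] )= [ - 79, - 65, - 59, - 55, - 23.14 , - 53/3,  -  6, 1,3,56,92 ] 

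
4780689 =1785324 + 2995365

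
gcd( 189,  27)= 27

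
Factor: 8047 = 13^1 * 619^1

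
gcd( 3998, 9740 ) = 2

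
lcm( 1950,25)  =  1950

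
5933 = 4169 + 1764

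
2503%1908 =595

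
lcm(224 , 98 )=1568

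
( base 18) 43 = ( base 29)2H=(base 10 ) 75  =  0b1001011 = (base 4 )1023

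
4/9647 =4/9647 = 0.00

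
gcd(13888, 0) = 13888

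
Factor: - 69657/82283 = -651/769 = - 3^1*7^1*31^1  *769^(-1) 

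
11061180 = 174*63570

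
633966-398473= 235493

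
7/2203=7/2203 = 0.00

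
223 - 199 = 24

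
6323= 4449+1874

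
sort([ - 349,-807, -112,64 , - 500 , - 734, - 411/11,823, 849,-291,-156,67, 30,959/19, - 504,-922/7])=[ - 807, - 734, - 504,-500,-349, - 291, - 156, - 922/7,  -  112  , - 411/11,30,959/19, 64,67, 823, 849]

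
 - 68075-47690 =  - 115765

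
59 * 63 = 3717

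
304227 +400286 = 704513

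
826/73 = 11 + 23/73 = 11.32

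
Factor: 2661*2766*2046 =2^2*3^3*11^1*31^1*461^1* 887^1=15059226996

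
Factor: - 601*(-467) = 280667 = 467^1*601^1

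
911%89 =21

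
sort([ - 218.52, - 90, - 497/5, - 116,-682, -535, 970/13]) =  [ - 682, - 535, - 218.52, - 116, - 497/5, - 90,970/13]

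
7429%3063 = 1303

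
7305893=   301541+7004352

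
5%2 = 1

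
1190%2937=1190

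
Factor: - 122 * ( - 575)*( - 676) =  - 47421400 = -2^3*5^2 * 13^2*23^1*61^1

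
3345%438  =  279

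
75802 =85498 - 9696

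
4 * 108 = 432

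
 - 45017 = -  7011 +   -  38006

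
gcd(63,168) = 21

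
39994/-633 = - 39994/633 = - 63.18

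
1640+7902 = 9542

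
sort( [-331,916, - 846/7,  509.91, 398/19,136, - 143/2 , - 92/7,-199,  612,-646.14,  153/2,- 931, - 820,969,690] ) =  [ - 931, - 820, - 646.14,-331, - 199, - 846/7, - 143/2 , - 92/7,398/19, 153/2, 136, 509.91, 612,690, 916 , 969 ] 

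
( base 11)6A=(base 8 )114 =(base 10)76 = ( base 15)51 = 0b1001100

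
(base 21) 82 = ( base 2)10101010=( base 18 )98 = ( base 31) 5f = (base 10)170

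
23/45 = 23/45 = 0.51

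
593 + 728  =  1321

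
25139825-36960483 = -11820658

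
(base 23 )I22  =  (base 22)JH0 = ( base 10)9570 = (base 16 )2562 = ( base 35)7sf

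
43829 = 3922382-3878553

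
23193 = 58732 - 35539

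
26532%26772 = 26532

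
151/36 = 4 +7/36 =4.19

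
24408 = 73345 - 48937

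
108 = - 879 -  - 987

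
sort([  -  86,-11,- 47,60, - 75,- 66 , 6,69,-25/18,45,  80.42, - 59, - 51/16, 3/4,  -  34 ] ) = [ - 86, - 75 , - 66, - 59,  -  47 , - 34,- 11,  -  51/16, - 25/18, 3/4, 6 , 45, 60,  69,80.42]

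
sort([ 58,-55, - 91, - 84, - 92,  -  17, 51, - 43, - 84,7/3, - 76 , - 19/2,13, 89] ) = [  -  92,  -  91,- 84, - 84, - 76 , - 55, - 43, - 17, - 19/2, 7/3, 13,51, 58, 89]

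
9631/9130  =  9631/9130= 1.05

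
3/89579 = 3/89579 = 0.00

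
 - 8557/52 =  - 165 + 23/52 =- 164.56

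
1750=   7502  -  5752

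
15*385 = 5775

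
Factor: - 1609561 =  -1609561^1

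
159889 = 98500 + 61389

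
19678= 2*9839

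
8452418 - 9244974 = -792556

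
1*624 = 624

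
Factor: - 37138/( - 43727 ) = 2^1*31^1*73^(-1 )=62/73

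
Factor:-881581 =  - 19^1*46399^1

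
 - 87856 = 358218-446074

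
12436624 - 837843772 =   -  825407148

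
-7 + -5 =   -  12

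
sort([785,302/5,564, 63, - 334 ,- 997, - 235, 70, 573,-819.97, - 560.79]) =[ - 997, - 819.97, - 560.79,-334, - 235, 302/5,63, 70,564, 573, 785] 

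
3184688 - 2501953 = 682735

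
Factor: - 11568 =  - 2^4*3^1 * 241^1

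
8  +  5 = 13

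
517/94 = 11/2= 5.50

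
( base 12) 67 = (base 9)87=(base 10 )79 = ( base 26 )31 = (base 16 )4F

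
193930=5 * 38786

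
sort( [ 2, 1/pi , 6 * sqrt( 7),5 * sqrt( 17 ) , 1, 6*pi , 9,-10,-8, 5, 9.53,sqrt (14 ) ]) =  [ - 10, - 8 , 1/pi,1,  2, sqrt( 14 ),5 , 9, 9.53  ,  6*sqrt( 7), 6*pi, 5 * sqrt (17)]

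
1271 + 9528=10799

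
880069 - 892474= - 12405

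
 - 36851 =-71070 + 34219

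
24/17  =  24/17 = 1.41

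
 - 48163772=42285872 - 90449644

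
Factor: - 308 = - 2^2*7^1*11^1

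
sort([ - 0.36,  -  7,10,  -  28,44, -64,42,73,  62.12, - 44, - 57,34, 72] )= [ - 64 , - 57, - 44  , - 28,- 7, - 0.36,  10,34,42,44, 62.12,72,73] 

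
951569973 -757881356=193688617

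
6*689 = 4134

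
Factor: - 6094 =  - 2^1*11^1 * 277^1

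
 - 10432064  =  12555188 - 22987252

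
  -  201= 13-214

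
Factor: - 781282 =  - 2^1*113^1*3457^1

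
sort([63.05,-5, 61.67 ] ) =[ - 5, 61.67, 63.05]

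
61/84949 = 61/84949=0.00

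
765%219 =108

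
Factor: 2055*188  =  2^2*3^1 *5^1*47^1*137^1 = 386340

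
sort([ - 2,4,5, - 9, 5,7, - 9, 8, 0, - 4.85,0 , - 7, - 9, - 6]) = [ - 9,- 9, - 9, - 7, - 6, -4.85, - 2,0 , 0, 4,5, 5, 7 , 8]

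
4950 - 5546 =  - 596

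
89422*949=84861478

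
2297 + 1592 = 3889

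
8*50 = 400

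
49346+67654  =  117000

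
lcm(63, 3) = 63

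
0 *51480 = 0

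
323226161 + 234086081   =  557312242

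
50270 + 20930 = 71200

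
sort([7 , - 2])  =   [  -  2 , 7]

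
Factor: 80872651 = 7297^1*11083^1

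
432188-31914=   400274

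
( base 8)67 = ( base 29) 1Q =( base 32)1n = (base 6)131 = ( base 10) 55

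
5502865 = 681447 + 4821418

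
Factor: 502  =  2^1*251^1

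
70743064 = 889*79576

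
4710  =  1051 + 3659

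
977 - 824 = 153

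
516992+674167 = 1191159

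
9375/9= 1041 + 2/3 = 1041.67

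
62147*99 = 6152553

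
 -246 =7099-7345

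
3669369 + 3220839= 6890208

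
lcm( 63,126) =126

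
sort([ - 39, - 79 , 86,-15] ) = [ - 79, - 39,- 15,86 ] 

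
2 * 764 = 1528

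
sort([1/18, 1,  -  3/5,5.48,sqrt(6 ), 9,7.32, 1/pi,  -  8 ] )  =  [ - 8, - 3/5,  1/18, 1/pi,1, sqrt( 6 ),  5.48,  7.32, 9] 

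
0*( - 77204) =0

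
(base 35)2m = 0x5C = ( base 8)134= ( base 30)32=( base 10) 92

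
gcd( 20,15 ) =5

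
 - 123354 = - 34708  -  88646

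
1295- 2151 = - 856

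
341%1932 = 341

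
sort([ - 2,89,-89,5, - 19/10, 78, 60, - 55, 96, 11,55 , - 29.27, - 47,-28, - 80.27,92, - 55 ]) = [ - 89,-80.27, - 55, - 55, - 47,-29.27, - 28,-2,-19/10, 5,11,55, 60, 78, 89,92, 96 ]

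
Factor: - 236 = -2^2*59^1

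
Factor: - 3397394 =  - 2^1 * 7^1*11^1*13^1*1697^1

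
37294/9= 4143+7/9 = 4143.78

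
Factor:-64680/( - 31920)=2^( - 1)  *  7^1*11^1*19^ (- 1 ) = 77/38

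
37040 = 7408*5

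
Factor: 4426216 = 2^3*553277^1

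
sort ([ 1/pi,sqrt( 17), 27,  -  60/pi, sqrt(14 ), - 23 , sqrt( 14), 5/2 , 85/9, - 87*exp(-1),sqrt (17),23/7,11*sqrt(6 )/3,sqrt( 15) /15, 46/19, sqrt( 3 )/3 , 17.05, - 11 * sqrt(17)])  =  [ - 11*sqrt( 17), - 87*exp( - 1), - 23, - 60/pi,sqrt( 15) /15,1/pi,sqrt(3 )/3,46/19, 5/2,23/7,  sqrt( 14 ), sqrt(14),sqrt( 17 ),sqrt( 17 ),11 * sqrt(6 ) /3,  85/9, 17.05, 27]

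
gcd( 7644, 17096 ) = 4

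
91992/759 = 30664/253 = 121.20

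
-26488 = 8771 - 35259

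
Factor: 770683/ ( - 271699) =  - 23^ ( - 1)*709^1* 1087^1*11813^(  -  1) 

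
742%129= 97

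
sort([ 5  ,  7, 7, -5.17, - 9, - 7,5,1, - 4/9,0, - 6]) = [ - 9, - 7, - 6, - 5.17, - 4/9,0, 1 , 5,  5, 7, 7]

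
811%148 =71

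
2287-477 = 1810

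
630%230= 170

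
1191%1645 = 1191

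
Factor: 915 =3^1* 5^1 * 61^1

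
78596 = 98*802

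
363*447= 162261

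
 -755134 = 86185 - 841319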